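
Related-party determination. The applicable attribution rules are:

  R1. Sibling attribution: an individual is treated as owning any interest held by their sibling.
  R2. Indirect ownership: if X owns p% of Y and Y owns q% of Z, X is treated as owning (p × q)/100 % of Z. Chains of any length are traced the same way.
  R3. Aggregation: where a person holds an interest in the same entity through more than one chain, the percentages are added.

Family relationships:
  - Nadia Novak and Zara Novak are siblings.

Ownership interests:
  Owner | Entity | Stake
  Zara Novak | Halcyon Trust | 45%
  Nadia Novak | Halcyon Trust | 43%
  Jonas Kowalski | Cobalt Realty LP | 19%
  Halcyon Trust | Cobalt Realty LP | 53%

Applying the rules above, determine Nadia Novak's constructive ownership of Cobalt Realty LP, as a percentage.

By sibling attribution (R1), Nadia Novak is treated as also owning Zara Novak's interest in Halcyon Trust, giving 43% + 45% = 88%.
Chain via Halcyon Trust (R2): 88% × 53% = 46.64% of Cobalt Realty LP.

46.64%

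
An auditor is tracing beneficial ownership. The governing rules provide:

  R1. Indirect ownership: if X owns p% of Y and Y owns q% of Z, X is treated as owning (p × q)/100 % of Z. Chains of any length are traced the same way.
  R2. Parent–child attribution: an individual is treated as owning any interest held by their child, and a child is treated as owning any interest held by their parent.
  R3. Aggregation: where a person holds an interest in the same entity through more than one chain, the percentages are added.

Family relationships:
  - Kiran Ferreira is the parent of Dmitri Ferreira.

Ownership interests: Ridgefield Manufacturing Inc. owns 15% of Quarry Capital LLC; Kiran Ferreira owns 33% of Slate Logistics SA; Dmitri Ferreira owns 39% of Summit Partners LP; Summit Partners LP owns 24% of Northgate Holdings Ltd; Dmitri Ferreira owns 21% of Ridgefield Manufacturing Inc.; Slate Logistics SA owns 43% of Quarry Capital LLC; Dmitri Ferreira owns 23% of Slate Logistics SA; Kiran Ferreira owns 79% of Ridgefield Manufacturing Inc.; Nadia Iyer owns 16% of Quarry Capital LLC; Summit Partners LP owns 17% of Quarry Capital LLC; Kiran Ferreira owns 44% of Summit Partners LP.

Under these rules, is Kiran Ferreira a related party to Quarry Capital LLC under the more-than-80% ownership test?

By parent–child attribution (R2), Kiran Ferreira is treated as also owning Dmitri Ferreira's interest in Summit Partners LP, giving 44% + 39% = 83%.
By parent–child attribution (R2), Kiran Ferreira is treated as also owning Dmitri Ferreira's interest in Slate Logistics SA, giving 33% + 23% = 56%.
By parent–child attribution (R2), Kiran Ferreira is treated as also owning Dmitri Ferreira's interest in Ridgefield Manufacturing Inc, giving 79% + 21% = 100%.
Chain via Summit Partners LP (R1): 83% × 17% = 14.11% of Quarry Capital LLC.
Chain via Slate Logistics SA (R1): 56% × 43% = 24.08% of Quarry Capital LLC.
Chain via Ridgefield Manufacturing Inc. (R1): 100% × 15% = 15% of Quarry Capital LLC.
Aggregating (R3): 14.11% + 24.08% + 15% = 53.19%.
53.19% does not exceed the 80% threshold, so Kiran is not a related party to Quarry Capital LLC.

No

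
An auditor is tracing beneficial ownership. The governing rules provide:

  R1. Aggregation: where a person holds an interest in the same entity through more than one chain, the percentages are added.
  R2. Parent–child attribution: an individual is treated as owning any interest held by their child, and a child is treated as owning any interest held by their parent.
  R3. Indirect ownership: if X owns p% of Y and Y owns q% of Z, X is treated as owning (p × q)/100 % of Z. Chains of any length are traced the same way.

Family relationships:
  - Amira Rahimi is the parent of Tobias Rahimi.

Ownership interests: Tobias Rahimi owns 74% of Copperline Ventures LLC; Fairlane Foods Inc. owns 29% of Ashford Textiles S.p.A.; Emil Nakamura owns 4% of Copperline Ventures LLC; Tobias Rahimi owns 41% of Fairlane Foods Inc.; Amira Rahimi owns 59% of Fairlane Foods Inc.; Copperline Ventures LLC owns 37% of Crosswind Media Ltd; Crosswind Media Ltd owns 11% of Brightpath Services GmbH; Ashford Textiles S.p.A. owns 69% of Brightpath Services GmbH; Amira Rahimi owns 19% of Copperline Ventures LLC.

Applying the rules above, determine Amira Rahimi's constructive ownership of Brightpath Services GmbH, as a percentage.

By parent–child attribution (R2), Amira Rahimi is treated as also owning Tobias Rahimi's interest in Copperline Ventures LLC, giving 19% + 74% = 93%.
By parent–child attribution (R2), Amira Rahimi is treated as also owning Tobias Rahimi's interest in Fairlane Foods Inc, giving 59% + 41% = 100%.
Chain via Copperline Ventures LLC → Crosswind Media Ltd (R3): 93% × 37% × 11% = 3.7851% of Brightpath Services GmbH.
Chain via Fairlane Foods Inc. → Ashford Textiles S.p.A. (R3): 100% × 29% × 69% = 20.01% of Brightpath Services GmbH.
Aggregating (R1): 3.7851% + 20.01% = 23.7951%.

23.7951%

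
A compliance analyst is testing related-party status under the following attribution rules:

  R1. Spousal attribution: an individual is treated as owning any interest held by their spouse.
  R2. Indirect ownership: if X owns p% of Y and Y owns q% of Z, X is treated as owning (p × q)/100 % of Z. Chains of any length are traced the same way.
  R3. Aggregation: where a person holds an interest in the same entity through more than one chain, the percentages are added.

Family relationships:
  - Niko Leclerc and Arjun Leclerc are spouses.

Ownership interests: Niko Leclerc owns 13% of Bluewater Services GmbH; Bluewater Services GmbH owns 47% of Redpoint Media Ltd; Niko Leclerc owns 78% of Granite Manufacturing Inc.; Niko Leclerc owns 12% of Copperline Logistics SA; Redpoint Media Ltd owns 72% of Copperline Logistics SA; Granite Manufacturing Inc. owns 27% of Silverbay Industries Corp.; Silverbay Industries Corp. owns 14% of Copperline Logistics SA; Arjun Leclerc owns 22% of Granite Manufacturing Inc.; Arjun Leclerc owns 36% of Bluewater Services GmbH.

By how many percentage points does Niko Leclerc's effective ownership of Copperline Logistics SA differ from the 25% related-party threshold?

7.3616

By spousal attribution (R1), Niko Leclerc is treated as also owning Arjun Leclerc's interest in Granite Manufacturing Inc, giving 78% + 22% = 100%.
By spousal attribution (R1), Niko Leclerc is treated as also owning Arjun Leclerc's interest in Bluewater Services GmbH, giving 13% + 36% = 49%.
Chain via Granite Manufacturing Inc. → Silverbay Industries Corp. (R2): 100% × 27% × 14% = 3.78% of Copperline Logistics SA.
Chain via Bluewater Services GmbH → Redpoint Media Ltd (R2): 49% × 47% × 72% = 16.5816% of Copperline Logistics SA.
Direct interest in Copperline Logistics SA: 12%.
Aggregating (R3): 3.78% + 16.5816% + 12% = 32.3616%.
32.3616% exceeds the 25% threshold by 7.3616 percentage points.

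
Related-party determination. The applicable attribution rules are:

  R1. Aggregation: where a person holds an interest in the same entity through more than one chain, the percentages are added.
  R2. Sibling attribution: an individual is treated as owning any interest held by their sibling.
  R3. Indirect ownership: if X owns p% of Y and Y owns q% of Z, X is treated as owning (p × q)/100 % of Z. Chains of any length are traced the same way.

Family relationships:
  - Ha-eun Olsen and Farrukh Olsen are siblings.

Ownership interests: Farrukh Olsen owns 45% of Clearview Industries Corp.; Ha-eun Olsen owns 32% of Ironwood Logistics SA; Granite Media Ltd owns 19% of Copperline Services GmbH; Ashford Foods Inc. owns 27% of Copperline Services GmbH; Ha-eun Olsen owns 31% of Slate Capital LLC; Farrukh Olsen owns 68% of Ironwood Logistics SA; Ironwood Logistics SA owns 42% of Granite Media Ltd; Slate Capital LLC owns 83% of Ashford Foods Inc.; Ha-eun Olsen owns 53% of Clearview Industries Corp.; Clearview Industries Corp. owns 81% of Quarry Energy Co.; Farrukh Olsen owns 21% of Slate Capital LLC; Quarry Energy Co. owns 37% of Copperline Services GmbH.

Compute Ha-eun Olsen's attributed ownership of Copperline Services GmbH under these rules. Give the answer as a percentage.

By sibling attribution (R2), Ha-eun Olsen is treated as also owning Farrukh Olsen's interest in Slate Capital LLC, giving 31% + 21% = 52%.
By sibling attribution (R2), Ha-eun Olsen is treated as also owning Farrukh Olsen's interest in Clearview Industries Corp, giving 53% + 45% = 98%.
By sibling attribution (R2), Ha-eun Olsen is treated as also owning Farrukh Olsen's interest in Ironwood Logistics SA, giving 32% + 68% = 100%.
Chain via Slate Capital LLC → Ashford Foods Inc. (R3): 52% × 83% × 27% = 11.6532% of Copperline Services GmbH.
Chain via Clearview Industries Corp. → Quarry Energy Co. (R3): 98% × 81% × 37% = 29.3706% of Copperline Services GmbH.
Chain via Ironwood Logistics SA → Granite Media Ltd (R3): 100% × 42% × 19% = 7.98% of Copperline Services GmbH.
Aggregating (R1): 11.6532% + 29.3706% + 7.98% = 49.0038%.

49.0038%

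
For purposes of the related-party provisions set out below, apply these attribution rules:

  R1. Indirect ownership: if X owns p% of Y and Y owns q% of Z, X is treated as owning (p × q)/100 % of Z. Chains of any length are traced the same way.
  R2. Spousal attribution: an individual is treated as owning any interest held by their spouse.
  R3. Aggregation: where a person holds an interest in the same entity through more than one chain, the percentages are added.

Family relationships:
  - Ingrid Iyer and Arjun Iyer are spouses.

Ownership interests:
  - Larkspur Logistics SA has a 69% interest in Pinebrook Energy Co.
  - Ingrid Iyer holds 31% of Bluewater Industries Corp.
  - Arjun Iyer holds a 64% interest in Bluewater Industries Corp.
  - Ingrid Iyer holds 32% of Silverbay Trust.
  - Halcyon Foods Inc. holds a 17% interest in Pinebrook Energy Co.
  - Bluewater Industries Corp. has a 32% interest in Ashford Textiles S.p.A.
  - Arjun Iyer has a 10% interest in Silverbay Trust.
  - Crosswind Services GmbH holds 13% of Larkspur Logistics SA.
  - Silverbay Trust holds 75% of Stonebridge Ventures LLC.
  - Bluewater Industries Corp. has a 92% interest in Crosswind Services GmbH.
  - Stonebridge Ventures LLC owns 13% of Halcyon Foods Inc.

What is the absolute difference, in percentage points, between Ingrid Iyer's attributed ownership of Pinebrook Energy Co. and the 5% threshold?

3.53593

By spousal attribution (R2), Ingrid Iyer is treated as also owning Arjun Iyer's interest in Bluewater Industries Corp, giving 31% + 64% = 95%.
By spousal attribution (R2), Ingrid Iyer is treated as also owning Arjun Iyer's interest in Silverbay Trust, giving 32% + 10% = 42%.
Chain via Bluewater Industries Corp. → Crosswind Services GmbH → Larkspur Logistics SA (R1): 95% × 92% × 13% × 69% = 7.83978% of Pinebrook Energy Co.
Chain via Silverbay Trust → Stonebridge Ventures LLC → Halcyon Foods Inc. (R1): 42% × 75% × 13% × 17% = 0.69615% of Pinebrook Energy Co.
Aggregating (R3): 7.83978% + 0.69615% = 8.53593%.
8.53593% exceeds the 5% threshold by 3.53593 percentage points.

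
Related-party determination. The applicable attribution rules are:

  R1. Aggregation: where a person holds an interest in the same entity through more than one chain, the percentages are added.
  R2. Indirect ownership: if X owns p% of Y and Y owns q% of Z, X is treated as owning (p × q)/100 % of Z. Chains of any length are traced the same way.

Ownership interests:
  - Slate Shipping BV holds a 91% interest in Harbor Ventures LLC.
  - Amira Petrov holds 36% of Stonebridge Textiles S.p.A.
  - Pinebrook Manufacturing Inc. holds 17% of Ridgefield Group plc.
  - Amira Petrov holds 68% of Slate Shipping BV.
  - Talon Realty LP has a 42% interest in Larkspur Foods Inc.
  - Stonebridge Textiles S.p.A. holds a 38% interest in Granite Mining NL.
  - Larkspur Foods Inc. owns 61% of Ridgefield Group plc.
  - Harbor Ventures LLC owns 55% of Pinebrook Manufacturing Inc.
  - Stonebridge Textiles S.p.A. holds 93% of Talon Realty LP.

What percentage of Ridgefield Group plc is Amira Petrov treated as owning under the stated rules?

14.363356%

Chain via Stonebridge Textiles S.p.A. → Talon Realty LP → Larkspur Foods Inc. (R2): 36% × 93% × 42% × 61% = 8.577576% of Ridgefield Group plc.
Chain via Slate Shipping BV → Harbor Ventures LLC → Pinebrook Manufacturing Inc. (R2): 68% × 91% × 55% × 17% = 5.78578% of Ridgefield Group plc.
Aggregating (R1): 8.577576% + 5.78578% = 14.363356%.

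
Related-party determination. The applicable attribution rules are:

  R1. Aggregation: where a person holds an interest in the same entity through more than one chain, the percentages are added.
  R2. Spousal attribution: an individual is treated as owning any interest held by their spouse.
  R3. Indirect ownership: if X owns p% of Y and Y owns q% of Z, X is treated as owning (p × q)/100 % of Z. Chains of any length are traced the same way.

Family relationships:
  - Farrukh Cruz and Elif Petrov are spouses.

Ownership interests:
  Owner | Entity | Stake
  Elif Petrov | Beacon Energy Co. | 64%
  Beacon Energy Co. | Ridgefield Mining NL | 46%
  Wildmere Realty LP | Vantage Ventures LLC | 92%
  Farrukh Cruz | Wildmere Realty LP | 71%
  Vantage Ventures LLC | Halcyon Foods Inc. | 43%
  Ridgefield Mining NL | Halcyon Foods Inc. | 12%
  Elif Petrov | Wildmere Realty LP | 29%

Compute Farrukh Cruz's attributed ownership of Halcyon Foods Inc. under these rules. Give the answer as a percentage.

By spousal attribution (R2), Farrukh Cruz is treated as also owning Elif Petrov's interest in Wildmere Realty LP, giving 71% + 29% = 100%.
By spousal attribution (R2), Farrukh Cruz is treated as owning Elif Petrov's 64% interest in Beacon Energy Co.
Chain via Wildmere Realty LP → Vantage Ventures LLC (R3): 100% × 92% × 43% = 39.56% of Halcyon Foods Inc.
Chain via Beacon Energy Co. → Ridgefield Mining NL (R3): 64% × 46% × 12% = 3.5328% of Halcyon Foods Inc.
Aggregating (R1): 39.56% + 3.5328% = 43.0928%.

43.0928%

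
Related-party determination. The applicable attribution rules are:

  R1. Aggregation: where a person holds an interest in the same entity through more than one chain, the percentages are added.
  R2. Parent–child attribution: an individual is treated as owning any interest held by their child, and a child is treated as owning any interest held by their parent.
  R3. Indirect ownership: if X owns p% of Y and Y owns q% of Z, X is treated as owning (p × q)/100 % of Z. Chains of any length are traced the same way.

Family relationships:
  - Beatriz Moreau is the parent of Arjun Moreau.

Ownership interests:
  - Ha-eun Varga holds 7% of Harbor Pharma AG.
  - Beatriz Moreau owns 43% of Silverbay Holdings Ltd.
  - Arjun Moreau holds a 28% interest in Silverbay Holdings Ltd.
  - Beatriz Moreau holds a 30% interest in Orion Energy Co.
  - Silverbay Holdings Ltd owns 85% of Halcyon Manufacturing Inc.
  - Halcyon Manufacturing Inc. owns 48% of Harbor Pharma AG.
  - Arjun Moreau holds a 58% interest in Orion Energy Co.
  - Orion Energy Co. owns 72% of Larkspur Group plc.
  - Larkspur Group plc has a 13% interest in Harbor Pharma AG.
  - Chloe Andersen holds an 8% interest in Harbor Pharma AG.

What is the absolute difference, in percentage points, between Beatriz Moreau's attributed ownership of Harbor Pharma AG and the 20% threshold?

By parent–child attribution (R2), Beatriz Moreau is treated as also owning Arjun Moreau's interest in Silverbay Holdings Ltd, giving 43% + 28% = 71%.
By parent–child attribution (R2), Beatriz Moreau is treated as also owning Arjun Moreau's interest in Orion Energy Co, giving 30% + 58% = 88%.
Chain via Silverbay Holdings Ltd → Halcyon Manufacturing Inc. (R3): 71% × 85% × 48% = 28.968% of Harbor Pharma AG.
Chain via Orion Energy Co. → Larkspur Group plc (R3): 88% × 72% × 13% = 8.2368% of Harbor Pharma AG.
Aggregating (R1): 28.968% + 8.2368% = 37.2048%.
37.2048% exceeds the 20% threshold by 17.2048 percentage points.

17.2048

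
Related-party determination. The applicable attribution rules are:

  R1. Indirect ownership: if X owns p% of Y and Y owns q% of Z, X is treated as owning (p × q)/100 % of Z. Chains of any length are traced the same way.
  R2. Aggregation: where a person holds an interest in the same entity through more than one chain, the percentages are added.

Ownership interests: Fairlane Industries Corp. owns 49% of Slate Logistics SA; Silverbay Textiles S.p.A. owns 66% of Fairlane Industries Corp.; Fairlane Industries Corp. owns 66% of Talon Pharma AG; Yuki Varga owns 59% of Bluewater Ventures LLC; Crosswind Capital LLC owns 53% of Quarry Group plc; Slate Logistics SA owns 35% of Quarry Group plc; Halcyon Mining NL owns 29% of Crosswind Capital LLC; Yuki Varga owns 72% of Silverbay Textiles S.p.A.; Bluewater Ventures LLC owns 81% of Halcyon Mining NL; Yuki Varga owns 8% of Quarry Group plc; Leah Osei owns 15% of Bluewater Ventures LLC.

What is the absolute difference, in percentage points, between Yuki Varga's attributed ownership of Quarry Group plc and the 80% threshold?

Chain via Silverbay Textiles S.p.A. → Fairlane Industries Corp. → Slate Logistics SA (R1): 72% × 66% × 49% × 35% = 8.14968% of Quarry Group plc.
Chain via Bluewater Ventures LLC → Halcyon Mining NL → Crosswind Capital LLC (R1): 59% × 81% × 29% × 53% = 7.345323% of Quarry Group plc.
Direct interest in Quarry Group plc: 8%.
Aggregating (R2): 8.14968% + 7.345323% + 8% = 23.495003%.
23.495003% falls short of the 80% threshold by 56.504997 percentage points.

56.504997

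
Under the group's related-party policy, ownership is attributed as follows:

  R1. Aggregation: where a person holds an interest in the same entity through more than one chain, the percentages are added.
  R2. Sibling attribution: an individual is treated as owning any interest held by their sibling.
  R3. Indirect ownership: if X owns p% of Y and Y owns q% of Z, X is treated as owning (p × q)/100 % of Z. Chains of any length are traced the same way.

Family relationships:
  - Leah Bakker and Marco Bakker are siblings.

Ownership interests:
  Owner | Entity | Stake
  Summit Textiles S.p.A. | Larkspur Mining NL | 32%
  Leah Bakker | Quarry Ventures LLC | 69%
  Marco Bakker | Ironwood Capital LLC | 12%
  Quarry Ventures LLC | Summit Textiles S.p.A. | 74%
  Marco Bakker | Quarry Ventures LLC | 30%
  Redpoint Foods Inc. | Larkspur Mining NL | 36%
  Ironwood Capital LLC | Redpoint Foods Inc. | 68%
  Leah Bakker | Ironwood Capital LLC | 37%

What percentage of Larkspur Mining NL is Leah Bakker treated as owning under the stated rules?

35.4384%

By sibling attribution (R2), Leah Bakker is treated as also owning Marco Bakker's interest in Ironwood Capital LLC, giving 37% + 12% = 49%.
By sibling attribution (R2), Leah Bakker is treated as also owning Marco Bakker's interest in Quarry Ventures LLC, giving 69% + 30% = 99%.
Chain via Ironwood Capital LLC → Redpoint Foods Inc. (R3): 49% × 68% × 36% = 11.9952% of Larkspur Mining NL.
Chain via Quarry Ventures LLC → Summit Textiles S.p.A. (R3): 99% × 74% × 32% = 23.4432% of Larkspur Mining NL.
Aggregating (R1): 11.9952% + 23.4432% = 35.4384%.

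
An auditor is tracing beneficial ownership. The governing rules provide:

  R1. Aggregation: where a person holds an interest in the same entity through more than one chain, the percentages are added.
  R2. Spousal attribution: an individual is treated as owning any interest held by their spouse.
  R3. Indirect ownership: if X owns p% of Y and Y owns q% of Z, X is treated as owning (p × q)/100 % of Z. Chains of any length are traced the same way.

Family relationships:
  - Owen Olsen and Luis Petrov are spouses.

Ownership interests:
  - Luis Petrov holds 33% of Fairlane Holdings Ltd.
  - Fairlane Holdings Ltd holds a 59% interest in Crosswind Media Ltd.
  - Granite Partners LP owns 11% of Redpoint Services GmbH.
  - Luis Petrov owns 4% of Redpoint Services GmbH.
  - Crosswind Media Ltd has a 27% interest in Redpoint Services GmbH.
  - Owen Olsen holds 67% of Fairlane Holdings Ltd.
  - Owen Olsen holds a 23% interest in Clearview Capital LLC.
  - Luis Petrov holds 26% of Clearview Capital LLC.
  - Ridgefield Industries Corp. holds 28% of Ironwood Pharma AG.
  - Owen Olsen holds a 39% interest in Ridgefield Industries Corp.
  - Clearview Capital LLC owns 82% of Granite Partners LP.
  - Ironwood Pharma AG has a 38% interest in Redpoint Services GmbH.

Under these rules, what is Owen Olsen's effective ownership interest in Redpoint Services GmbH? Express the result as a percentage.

28.4994%

By spousal attribution (R2), Owen Olsen is treated as also owning Luis Petrov's interest in Clearview Capital LLC, giving 23% + 26% = 49%.
By spousal attribution (R2), Owen Olsen is treated as also owning Luis Petrov's interest in Fairlane Holdings Ltd, giving 67% + 33% = 100%.
By spousal attribution (R2), Owen Olsen is treated as owning Luis Petrov's 4% interest in Redpoint Services GmbH.
Chain via Clearview Capital LLC → Granite Partners LP (R3): 49% × 82% × 11% = 4.4198% of Redpoint Services GmbH.
Chain via Ridgefield Industries Corp. → Ironwood Pharma AG (R3): 39% × 28% × 38% = 4.1496% of Redpoint Services GmbH.
Chain via Fairlane Holdings Ltd → Crosswind Media Ltd (R3): 100% × 59% × 27% = 15.93% of Redpoint Services GmbH.
Direct interest in Redpoint Services GmbH: 4%.
Aggregating (R1): 4.4198% + 4.1496% + 15.93% + 4% = 28.4994%.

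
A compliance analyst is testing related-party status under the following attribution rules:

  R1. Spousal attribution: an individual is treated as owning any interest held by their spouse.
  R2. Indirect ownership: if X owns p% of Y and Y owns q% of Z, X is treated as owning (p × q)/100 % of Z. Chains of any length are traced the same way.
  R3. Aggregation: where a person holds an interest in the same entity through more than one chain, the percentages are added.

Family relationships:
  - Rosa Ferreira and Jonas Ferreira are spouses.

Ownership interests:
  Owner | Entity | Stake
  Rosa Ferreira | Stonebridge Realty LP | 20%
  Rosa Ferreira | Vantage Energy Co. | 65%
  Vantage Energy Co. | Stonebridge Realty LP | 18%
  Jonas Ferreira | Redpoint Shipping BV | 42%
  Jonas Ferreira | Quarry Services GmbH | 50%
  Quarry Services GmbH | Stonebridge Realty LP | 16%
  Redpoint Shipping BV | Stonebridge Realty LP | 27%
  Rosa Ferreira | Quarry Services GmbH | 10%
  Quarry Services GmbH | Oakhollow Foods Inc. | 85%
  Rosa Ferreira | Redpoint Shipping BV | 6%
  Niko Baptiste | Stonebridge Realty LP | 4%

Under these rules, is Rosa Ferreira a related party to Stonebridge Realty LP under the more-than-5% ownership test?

Yes

By spousal attribution (R1), Rosa Ferreira is treated as also owning Jonas Ferreira's interest in Redpoint Shipping BV, giving 6% + 42% = 48%.
By spousal attribution (R1), Rosa Ferreira is treated as also owning Jonas Ferreira's interest in Quarry Services GmbH, giving 10% + 50% = 60%.
Chain via Redpoint Shipping BV (R2): 48% × 27% = 12.96% of Stonebridge Realty LP.
Chain via Quarry Services GmbH (R2): 60% × 16% = 9.6% of Stonebridge Realty LP.
Chain via Vantage Energy Co. (R2): 65% × 18% = 11.7% of Stonebridge Realty LP.
Direct interest in Stonebridge Realty LP: 20%.
Aggregating (R3): 12.96% + 9.6% + 11.7% + 20% = 54.26%.
54.26% exceeds the 5% threshold, so Rosa is a related party to Stonebridge Realty LP.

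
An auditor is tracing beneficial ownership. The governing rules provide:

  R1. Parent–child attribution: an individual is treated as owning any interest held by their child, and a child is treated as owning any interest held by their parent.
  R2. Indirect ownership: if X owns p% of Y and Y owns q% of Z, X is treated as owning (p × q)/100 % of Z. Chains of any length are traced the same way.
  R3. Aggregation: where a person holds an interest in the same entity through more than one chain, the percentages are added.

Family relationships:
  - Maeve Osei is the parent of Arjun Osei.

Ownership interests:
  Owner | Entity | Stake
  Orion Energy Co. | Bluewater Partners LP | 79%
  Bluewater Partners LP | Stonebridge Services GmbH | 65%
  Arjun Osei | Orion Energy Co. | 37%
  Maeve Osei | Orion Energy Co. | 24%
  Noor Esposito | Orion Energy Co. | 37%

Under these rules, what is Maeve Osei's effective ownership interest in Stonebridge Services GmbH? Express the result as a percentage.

By parent–child attribution (R1), Maeve Osei is treated as also owning Arjun Osei's interest in Orion Energy Co, giving 24% + 37% = 61%.
Chain via Orion Energy Co. → Bluewater Partners LP (R2): 61% × 79% × 65% = 31.3235% of Stonebridge Services GmbH.

31.3235%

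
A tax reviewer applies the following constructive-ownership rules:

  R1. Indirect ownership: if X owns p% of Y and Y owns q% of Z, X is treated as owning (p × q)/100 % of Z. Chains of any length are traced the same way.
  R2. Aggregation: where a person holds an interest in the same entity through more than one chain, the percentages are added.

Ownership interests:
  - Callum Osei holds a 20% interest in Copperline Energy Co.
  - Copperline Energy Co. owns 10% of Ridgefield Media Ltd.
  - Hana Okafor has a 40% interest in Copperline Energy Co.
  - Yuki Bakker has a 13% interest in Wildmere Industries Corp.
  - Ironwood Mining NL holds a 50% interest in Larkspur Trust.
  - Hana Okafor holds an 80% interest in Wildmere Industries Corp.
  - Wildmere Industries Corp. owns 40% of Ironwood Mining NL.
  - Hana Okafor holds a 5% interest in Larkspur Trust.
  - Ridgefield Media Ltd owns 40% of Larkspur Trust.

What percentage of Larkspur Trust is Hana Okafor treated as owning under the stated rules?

Chain via Copperline Energy Co. → Ridgefield Media Ltd (R1): 40% × 10% × 40% = 1.6% of Larkspur Trust.
Chain via Wildmere Industries Corp. → Ironwood Mining NL (R1): 80% × 40% × 50% = 16% of Larkspur Trust.
Direct interest in Larkspur Trust: 5%.
Aggregating (R2): 1.6% + 16% + 5% = 22.6%.

22.6%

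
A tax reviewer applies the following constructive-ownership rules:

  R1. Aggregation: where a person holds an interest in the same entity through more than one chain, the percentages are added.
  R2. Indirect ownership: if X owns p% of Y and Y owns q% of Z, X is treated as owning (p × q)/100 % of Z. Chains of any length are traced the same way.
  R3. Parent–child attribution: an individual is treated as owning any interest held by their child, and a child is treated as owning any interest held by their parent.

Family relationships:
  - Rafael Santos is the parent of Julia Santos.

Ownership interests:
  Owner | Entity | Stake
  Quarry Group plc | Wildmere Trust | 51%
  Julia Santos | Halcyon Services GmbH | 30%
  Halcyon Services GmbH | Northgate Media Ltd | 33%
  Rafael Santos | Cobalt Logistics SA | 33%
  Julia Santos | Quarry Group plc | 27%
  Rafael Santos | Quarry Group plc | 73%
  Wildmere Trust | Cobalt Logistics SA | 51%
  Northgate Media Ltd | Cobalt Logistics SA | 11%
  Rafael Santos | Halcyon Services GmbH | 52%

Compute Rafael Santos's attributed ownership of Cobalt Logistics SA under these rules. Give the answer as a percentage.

By parent–child attribution (R3), Rafael Santos is treated as also owning Julia Santos's interest in Quarry Group plc, giving 73% + 27% = 100%.
By parent–child attribution (R3), Rafael Santos is treated as also owning Julia Santos's interest in Halcyon Services GmbH, giving 52% + 30% = 82%.
Chain via Quarry Group plc → Wildmere Trust (R2): 100% × 51% × 51% = 26.01% of Cobalt Logistics SA.
Chain via Halcyon Services GmbH → Northgate Media Ltd (R2): 82% × 33% × 11% = 2.9766% of Cobalt Logistics SA.
Direct interest in Cobalt Logistics SA: 33%.
Aggregating (R1): 26.01% + 2.9766% + 33% = 61.9866%.

61.9866%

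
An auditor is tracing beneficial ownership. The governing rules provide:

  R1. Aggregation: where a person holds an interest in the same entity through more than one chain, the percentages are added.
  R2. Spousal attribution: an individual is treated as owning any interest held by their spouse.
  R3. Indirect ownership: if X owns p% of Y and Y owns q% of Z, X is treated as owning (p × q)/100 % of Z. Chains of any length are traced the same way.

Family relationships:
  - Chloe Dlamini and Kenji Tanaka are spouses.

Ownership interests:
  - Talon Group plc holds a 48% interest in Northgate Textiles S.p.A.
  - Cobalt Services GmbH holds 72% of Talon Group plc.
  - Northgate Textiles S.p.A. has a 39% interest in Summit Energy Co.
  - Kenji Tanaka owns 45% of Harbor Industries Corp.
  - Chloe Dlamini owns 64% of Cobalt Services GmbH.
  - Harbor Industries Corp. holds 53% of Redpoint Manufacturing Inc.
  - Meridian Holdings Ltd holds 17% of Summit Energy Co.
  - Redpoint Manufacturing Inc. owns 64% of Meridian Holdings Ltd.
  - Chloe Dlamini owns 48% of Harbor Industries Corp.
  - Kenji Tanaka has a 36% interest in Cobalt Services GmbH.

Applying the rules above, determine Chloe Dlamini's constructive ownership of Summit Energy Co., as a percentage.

By spousal attribution (R2), Chloe Dlamini is treated as also owning Kenji Tanaka's interest in Harbor Industries Corp, giving 48% + 45% = 93%.
By spousal attribution (R2), Chloe Dlamini is treated as also owning Kenji Tanaka's interest in Cobalt Services GmbH, giving 64% + 36% = 100%.
Chain via Harbor Industries Corp. → Redpoint Manufacturing Inc. → Meridian Holdings Ltd (R3): 93% × 53% × 64% × 17% = 5.362752% of Summit Energy Co.
Chain via Cobalt Services GmbH → Talon Group plc → Northgate Textiles S.p.A. (R3): 100% × 72% × 48% × 39% = 13.4784% of Summit Energy Co.
Aggregating (R1): 5.362752% + 13.4784% = 18.841152%.

18.841152%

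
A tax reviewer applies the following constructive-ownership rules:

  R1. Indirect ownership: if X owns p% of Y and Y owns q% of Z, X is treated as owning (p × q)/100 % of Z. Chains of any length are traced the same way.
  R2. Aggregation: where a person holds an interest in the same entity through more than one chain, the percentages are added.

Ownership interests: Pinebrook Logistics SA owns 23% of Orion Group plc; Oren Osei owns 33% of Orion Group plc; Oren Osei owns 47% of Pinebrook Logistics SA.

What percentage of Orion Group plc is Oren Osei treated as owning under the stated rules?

Chain via Pinebrook Logistics SA (R1): 47% × 23% = 10.81% of Orion Group plc.
Direct interest in Orion Group plc: 33%.
Aggregating (R2): 10.81% + 33% = 43.81%.

43.81%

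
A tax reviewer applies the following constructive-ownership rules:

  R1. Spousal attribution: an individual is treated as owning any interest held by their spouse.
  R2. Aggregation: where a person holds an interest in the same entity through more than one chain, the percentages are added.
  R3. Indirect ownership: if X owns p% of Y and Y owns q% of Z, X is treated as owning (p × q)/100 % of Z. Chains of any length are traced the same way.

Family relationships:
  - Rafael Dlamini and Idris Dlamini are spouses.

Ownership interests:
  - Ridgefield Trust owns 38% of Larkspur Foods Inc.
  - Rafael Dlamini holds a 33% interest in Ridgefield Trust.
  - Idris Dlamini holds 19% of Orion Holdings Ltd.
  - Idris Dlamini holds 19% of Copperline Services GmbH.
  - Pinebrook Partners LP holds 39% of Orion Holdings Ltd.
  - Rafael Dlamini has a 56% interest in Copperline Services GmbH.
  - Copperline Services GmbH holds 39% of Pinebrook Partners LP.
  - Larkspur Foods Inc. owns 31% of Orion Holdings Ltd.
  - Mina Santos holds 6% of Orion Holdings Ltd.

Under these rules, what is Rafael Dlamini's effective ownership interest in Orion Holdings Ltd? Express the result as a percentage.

34.2949%

By spousal attribution (R1), Rafael Dlamini is treated as also owning Idris Dlamini's interest in Copperline Services GmbH, giving 56% + 19% = 75%.
By spousal attribution (R1), Rafael Dlamini is treated as owning Idris Dlamini's 19% interest in Orion Holdings Ltd.
Chain via Copperline Services GmbH → Pinebrook Partners LP (R3): 75% × 39% × 39% = 11.4075% of Orion Holdings Ltd.
Chain via Ridgefield Trust → Larkspur Foods Inc. (R3): 33% × 38% × 31% = 3.8874% of Orion Holdings Ltd.
Direct interest in Orion Holdings Ltd: 19%.
Aggregating (R2): 11.4075% + 3.8874% + 19% = 34.2949%.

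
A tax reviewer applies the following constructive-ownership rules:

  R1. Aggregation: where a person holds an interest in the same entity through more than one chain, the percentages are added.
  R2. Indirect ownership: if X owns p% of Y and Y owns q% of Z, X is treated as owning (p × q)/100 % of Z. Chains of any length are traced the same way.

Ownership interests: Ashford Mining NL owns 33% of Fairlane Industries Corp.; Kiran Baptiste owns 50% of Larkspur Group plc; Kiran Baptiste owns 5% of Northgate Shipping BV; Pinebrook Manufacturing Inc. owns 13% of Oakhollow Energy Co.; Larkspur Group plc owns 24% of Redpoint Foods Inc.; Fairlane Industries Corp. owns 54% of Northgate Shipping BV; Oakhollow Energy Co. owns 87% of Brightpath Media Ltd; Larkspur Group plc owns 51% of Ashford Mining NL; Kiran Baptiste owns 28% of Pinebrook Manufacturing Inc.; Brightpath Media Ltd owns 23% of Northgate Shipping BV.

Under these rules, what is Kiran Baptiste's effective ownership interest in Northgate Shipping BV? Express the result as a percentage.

10.272464%

Chain via Pinebrook Manufacturing Inc. → Oakhollow Energy Co. → Brightpath Media Ltd (R2): 28% × 13% × 87% × 23% = 0.728364% of Northgate Shipping BV.
Chain via Larkspur Group plc → Ashford Mining NL → Fairlane Industries Corp. (R2): 50% × 51% × 33% × 54% = 4.5441% of Northgate Shipping BV.
Direct interest in Northgate Shipping BV: 5%.
Aggregating (R1): 0.728364% + 4.5441% + 5% = 10.272464%.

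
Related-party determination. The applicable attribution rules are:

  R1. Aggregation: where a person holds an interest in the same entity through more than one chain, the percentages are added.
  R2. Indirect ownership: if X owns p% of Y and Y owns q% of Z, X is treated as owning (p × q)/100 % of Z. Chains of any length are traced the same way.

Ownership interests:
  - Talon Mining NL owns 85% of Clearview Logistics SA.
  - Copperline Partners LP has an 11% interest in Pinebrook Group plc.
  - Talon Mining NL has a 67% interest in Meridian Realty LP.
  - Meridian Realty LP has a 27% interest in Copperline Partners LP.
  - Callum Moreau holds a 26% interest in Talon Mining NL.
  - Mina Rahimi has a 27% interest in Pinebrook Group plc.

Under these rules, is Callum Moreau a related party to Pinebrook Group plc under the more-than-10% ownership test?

No

Chain via Talon Mining NL → Meridian Realty LP → Copperline Partners LP (R2): 26% × 67% × 27% × 11% = 0.517374% of Pinebrook Group plc.
0.517374% does not exceed the 10% threshold, so Callum is not a related party to Pinebrook Group plc.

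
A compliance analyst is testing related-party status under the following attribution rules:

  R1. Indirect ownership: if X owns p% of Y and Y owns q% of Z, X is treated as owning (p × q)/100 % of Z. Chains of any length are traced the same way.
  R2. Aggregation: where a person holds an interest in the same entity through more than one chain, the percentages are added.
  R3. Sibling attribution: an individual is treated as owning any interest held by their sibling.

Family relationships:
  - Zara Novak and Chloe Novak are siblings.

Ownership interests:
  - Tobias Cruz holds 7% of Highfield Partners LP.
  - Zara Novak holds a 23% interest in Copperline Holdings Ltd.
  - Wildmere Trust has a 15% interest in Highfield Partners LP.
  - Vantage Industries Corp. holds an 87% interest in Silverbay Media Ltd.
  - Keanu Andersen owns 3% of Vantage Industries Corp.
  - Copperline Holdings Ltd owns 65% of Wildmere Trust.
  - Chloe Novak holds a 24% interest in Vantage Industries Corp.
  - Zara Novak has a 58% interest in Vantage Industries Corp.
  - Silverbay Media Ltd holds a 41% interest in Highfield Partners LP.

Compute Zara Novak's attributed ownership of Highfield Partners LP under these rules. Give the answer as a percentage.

By sibling attribution (R3), Zara Novak is treated as also owning Chloe Novak's interest in Vantage Industries Corp, giving 58% + 24% = 82%.
Chain via Copperline Holdings Ltd → Wildmere Trust (R1): 23% × 65% × 15% = 2.2425% of Highfield Partners LP.
Chain via Vantage Industries Corp. → Silverbay Media Ltd (R1): 82% × 87% × 41% = 29.2494% of Highfield Partners LP.
Aggregating (R2): 2.2425% + 29.2494% = 31.4919%.

31.4919%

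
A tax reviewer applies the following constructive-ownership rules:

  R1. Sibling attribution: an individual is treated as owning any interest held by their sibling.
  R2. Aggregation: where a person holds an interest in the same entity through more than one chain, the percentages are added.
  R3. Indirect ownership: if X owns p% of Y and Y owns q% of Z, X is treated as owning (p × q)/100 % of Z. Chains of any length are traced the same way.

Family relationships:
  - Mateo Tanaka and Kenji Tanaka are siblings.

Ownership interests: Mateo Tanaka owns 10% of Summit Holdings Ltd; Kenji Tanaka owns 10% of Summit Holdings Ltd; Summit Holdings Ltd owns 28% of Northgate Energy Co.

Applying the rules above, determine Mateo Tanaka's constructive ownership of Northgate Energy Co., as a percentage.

5.6%

By sibling attribution (R1), Mateo Tanaka is treated as also owning Kenji Tanaka's interest in Summit Holdings Ltd, giving 10% + 10% = 20%.
Chain via Summit Holdings Ltd (R3): 20% × 28% = 5.6% of Northgate Energy Co.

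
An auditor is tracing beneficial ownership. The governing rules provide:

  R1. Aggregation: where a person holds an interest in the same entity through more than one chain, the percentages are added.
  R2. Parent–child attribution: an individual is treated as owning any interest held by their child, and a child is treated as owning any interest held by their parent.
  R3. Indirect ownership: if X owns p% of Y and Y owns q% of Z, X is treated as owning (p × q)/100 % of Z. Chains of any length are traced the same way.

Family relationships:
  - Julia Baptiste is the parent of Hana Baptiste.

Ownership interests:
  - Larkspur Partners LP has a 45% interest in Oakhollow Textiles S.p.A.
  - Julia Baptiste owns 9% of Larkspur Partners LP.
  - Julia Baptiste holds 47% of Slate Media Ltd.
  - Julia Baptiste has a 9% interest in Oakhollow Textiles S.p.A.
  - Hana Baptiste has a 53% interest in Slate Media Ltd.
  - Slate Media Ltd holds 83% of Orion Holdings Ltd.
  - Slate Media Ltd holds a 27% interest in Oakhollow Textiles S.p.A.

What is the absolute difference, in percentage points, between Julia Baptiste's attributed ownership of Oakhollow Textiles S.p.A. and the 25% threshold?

By parent–child attribution (R2), Julia Baptiste is treated as also owning Hana Baptiste's interest in Slate Media Ltd, giving 47% + 53% = 100%.
Chain via Slate Media Ltd (R3): 100% × 27% = 27% of Oakhollow Textiles S.p.A.
Chain via Larkspur Partners LP (R3): 9% × 45% = 4.05% of Oakhollow Textiles S.p.A.
Direct interest in Oakhollow Textiles S.p.A: 9%.
Aggregating (R1): 27% + 4.05% + 9% = 40.05%.
40.05% exceeds the 25% threshold by 15.05 percentage points.

15.05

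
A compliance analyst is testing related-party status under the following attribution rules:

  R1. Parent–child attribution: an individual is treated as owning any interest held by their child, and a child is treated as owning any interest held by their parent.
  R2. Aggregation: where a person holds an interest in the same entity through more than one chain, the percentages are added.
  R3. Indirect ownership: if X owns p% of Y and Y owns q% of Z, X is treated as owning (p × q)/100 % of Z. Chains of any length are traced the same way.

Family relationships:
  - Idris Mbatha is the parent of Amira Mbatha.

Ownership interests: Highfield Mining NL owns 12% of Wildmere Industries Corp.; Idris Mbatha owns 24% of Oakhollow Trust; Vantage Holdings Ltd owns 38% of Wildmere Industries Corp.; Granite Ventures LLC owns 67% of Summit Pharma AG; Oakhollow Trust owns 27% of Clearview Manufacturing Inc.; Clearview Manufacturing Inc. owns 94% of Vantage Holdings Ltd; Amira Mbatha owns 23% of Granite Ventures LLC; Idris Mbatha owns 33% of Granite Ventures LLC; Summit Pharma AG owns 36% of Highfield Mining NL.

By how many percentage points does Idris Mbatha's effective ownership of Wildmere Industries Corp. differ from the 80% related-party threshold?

By parent–child attribution (R1), Idris Mbatha is treated as also owning Amira Mbatha's interest in Granite Ventures LLC, giving 33% + 23% = 56%.
Chain via Oakhollow Trust → Clearview Manufacturing Inc. → Vantage Holdings Ltd (R3): 24% × 27% × 94% × 38% = 2.314656% of Wildmere Industries Corp.
Chain via Granite Ventures LLC → Summit Pharma AG → Highfield Mining NL (R3): 56% × 67% × 36% × 12% = 1.620864% of Wildmere Industries Corp.
Aggregating (R2): 2.314656% + 1.620864% = 3.93552%.
3.93552% falls short of the 80% threshold by 76.06448 percentage points.

76.06448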